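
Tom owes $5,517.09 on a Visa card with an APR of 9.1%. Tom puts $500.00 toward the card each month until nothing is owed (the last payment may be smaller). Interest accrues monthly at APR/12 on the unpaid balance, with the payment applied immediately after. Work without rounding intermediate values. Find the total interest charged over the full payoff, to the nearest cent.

Monthly rate r = 9.1%/12 = 0.758333% = 0.00758333.
Payoff takes n = ⌈−ln(1 − rB₀/P)/ln(1+r)⌉ = ⌈11.567⌉ = 12 payments; the last is $283.94.
Total paid = 11·$500.00 + $283.94 = $5,783.94.
Total interest = total paid − principal = $5,783.94 − $5,517.09 = $266.85.

$266.85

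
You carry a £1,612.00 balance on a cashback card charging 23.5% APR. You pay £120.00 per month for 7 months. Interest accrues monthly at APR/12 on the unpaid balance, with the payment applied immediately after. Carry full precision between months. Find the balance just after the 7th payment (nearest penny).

Monthly rate r = 23.5%/12 = 1.95833% = 0.0195833.
Each month: B ← B·(1+r) − £120.00.
Month 1: interest £31.57; balance after payment £1,523.57.
Month 2: interest £29.84; balance after payment £1,433.40.
Month 3: interest £28.07; balance after payment £1,341.48.
Month 4: interest £26.27; balance after payment £1,247.75.
Month 5: interest £24.44; balance after payment £1,152.18.
Month 6: interest £22.56; balance after payment £1,054.74.
Month 7: interest £20.66; balance after payment £955.40.

£955.40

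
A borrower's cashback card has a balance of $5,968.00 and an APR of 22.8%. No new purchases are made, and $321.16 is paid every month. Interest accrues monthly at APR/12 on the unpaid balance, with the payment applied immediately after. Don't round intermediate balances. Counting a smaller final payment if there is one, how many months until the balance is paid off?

24 payments

Monthly rate r = 22.8%/12 = 1.9% = 0.019.
Recurrence: B ← B·(1+r) − $321.16.
Month 1: interest $113.39; balance after payment $5,760.23.
Month 2: interest $109.44; balance after payment $5,548.52.
Closed form: n = −ln(1 − rB₀/P)/ln(1+r) = −ln(0.64693)/ln(1.019) ≈ 23.139, so the balance reaches zero during payment 24.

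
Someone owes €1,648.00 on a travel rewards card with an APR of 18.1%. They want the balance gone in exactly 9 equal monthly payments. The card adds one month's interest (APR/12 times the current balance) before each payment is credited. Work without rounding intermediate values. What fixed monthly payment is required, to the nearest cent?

Monthly rate r = 18.1%/12 = 1.50833% = 0.0150833.
Level-payment amortization: P = B₀·r / (1 − (1+r)^(−n)) = 1648.00·0.0150833 / (1 − 1.01508^(−9)).
Denominator 1 − (1+r)^(−9) = 0.126053745.
P = 24.8573 / 0.126053745 ≈ 197.20.

€197.20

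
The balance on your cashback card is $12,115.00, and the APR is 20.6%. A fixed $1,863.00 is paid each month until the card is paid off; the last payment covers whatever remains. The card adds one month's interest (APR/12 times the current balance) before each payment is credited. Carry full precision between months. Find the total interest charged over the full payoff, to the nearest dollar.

$842

Monthly rate r = 20.6%/12 = 1.71667% = 0.0171667.
Payoff takes n = ⌈−ln(1 − rB₀/P)/ln(1+r)⌉ = ⌈6.954⌉ = 7 payments; the last is $1,778.82.
Total paid = 6·$1,863.00 + $1,778.82 = $12,956.82.
Total interest = total paid − principal = $12,956.82 − $12,115.00 = $841.82.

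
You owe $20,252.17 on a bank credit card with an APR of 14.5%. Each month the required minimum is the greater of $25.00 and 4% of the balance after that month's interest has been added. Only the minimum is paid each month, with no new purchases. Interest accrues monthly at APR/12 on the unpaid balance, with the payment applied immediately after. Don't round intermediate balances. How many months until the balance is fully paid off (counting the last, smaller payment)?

151 months

Monthly rate r = 14.5%/12 = 1.20833% = 0.0120833.
While 4% of the post-interest balance exceeds $25.00, each month B ← (B·(1+r))·(1 − 0.04), i.e. B shrinks by the factor (1+r)·0.96 = 0.9716.
This holds for months 1–122. Entering month 123 the balance is $602.49; 4% of the post-interest balance is now below $25.00, so the flat $25.00 minimum applies from here.
From month 123 a fixed $25.00 at rate r clears $602.49 in 29 more payments. Total: 122 + 29 = 151 months.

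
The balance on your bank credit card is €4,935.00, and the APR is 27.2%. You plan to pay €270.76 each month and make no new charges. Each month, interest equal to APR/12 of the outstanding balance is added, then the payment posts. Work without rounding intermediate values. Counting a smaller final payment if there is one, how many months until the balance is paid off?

24 payments

Monthly rate r = 27.2%/12 = 2.26667% = 0.0226667.
Recurrence: B ← B·(1+r) − €270.76.
Month 1: interest €111.86; balance after payment €4,776.10.
Month 2: interest €108.26; balance after payment €4,613.60.
Closed form: n = −ln(1 − rB₀/P)/ln(1+r) = −ln(0.58687)/ln(1.02267) ≈ 23.778, so the balance reaches zero during payment 24.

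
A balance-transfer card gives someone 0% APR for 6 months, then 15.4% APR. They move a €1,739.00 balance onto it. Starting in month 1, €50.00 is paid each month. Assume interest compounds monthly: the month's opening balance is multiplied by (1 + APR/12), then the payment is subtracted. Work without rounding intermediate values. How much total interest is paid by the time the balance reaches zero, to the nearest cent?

€368.62

Promo months 1–6 at r₀ = 0%/12 = 0; months 7+ at r₁ = 15.4%/12 = 0.0128333.
After month 6 (no interest yet): B = €1,739.00 − 6·€50.00 = €1,439.00.
Then at r₁ with €50.00/mo: n₂ = −ln(1 − r₁·B/P)/ln(1+r₁) ≈ 36.15 → 37 more payments.
Total paid = 42·€50.00 + €7.62 = €2,107.62; interest = €2,107.62 − €1,739.00 = €368.62.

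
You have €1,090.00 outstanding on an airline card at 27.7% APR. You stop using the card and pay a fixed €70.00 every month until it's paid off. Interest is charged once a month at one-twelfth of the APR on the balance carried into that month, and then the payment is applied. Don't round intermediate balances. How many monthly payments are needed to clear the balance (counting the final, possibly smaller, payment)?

20 months

Monthly rate r = 27.7%/12 = 2.30833% = 0.0230833.
Recurrence: B ← B·(1+r) − €70.00.
Month 1: interest €25.16; balance after payment €1,045.16.
Month 2: interest €24.13; balance after payment €999.29.
Closed form: n = −ln(1 − rB₀/P)/ln(1+r) = −ln(0.64056)/ln(1.02308) ≈ 19.518, so the balance reaches zero during payment 20.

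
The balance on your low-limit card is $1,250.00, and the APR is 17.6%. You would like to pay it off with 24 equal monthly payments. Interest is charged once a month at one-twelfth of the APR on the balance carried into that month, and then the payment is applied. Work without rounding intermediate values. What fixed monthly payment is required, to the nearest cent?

$62.16

Monthly rate r = 17.6%/12 = 1.46667% = 0.0146667.
Level-payment amortization: P = B₀·r / (1 − (1+r)^(−n)) = 1250.00·0.0146667 / (1 − 1.01467^(−24)).
Denominator 1 − (1+r)^(−24) = 0.294919735.
P = 18.3333 / 0.294919735 ≈ 62.16.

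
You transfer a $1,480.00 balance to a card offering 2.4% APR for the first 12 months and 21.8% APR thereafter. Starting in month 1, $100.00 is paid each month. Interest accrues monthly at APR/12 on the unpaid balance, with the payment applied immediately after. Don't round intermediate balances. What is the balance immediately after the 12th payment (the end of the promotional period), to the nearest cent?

$302.62

Promo months 1–12 at r₀ = 2.4%/12 = 0.002; months 13+ at r₁ = 21.8%/12 = 0.0181667.
After month 12: iterate B ← B·(1+r₀) − $100.00 for 12 months → $302.62.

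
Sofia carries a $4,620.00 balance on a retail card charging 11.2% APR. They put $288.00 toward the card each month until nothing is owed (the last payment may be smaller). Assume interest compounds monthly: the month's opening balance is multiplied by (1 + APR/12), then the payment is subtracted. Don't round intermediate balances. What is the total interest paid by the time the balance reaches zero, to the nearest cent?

$408.44

Monthly rate r = 11.2%/12 = 0.933333% = 0.00933333.
Payoff takes n = ⌈−ln(1 − rB₀/P)/ln(1+r)⌉ = ⌈17.459⌉ = 18 payments; the last is $132.44.
Total paid = 17·$288.00 + $132.44 = $5,028.44.
Total interest = total paid − principal = $5,028.44 − $4,620.00 = $408.44.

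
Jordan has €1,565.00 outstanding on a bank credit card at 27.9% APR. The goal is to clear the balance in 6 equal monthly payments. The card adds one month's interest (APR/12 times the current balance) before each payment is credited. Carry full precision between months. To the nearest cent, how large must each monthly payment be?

Monthly rate r = 27.9%/12 = 2.325% = 0.02325.
Level-payment amortization: P = B₀·r / (1 − (1+r)^(−n)) = 1565.00·0.02325 / (1 − 1.02325^(−6)).
Denominator 1 − (1+r)^(−6) = 0.128816824.
P = 36.3862 / 0.128816824 ≈ 282.47.

€282.47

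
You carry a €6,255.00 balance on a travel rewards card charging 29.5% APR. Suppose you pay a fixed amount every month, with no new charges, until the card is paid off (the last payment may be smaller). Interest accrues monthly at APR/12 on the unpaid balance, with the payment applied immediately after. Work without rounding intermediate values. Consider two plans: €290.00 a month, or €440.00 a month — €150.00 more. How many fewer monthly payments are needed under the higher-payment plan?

14 fewer payments

Monthly rate r = 29.5%/12 = 2.45833% = 0.0245833.
At €290.00/mo: n = ⌈−ln(1 − rB₀/P)/ln(1+r)⌉ = 32 payments (last €32.11); total interest = total paid − €6,255.00 = €2,767.11.
At €440.00/mo: 18 payments (last €311.14); total interest €1,536.14.
Payments saved = 32 − 18 = 14.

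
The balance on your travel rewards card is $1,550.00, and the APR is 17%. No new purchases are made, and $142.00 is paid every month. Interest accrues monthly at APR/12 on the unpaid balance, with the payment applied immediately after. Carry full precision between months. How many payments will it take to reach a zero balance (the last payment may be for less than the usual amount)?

Monthly rate r = 17%/12 = 1.41667% = 0.0141667.
Recurrence: B ← B·(1+r) − $142.00.
Month 1: interest $21.96; balance after payment $1,429.96.
Month 2: interest $20.26; balance after payment $1,308.22.
Closed form: n = −ln(1 − rB₀/P)/ln(1+r) = −ln(0.84536)/ln(1.01417) ≈ 11.942, so the balance reaches zero during payment 12.

12 payments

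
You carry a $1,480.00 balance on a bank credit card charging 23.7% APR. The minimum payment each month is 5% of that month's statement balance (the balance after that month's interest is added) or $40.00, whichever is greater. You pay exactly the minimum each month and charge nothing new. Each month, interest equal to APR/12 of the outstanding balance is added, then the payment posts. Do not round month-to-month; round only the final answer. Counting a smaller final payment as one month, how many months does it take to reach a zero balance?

46 months

Monthly rate r = 23.7%/12 = 1.975% = 0.01975.
While 5% of the post-interest balance exceeds $40.00, each month B ← (B·(1+r))·(1 − 0.05), i.e. B shrinks by the factor (1+r)·0.95 = 0.96876.
This holds for months 1–21. Entering month 22 the balance is $760.02; 5% of the post-interest balance is now below $40.00, so the flat $40.00 minimum applies from here.
From month 22 a fixed $40.00 at rate r clears $760.02 in 25 more payments. Total: 21 + 25 = 46 months.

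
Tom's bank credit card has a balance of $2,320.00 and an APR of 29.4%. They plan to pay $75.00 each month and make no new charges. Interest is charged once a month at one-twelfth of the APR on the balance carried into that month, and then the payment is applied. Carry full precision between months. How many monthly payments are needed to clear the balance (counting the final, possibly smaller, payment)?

59 months

Monthly rate r = 29.4%/12 = 2.45% = 0.0245.
Recurrence: B ← B·(1+r) − $75.00.
Month 1: interest $56.84; balance after payment $2,301.84.
Month 2: interest $56.40; balance after payment $2,283.24.
Closed form: n = −ln(1 − rB₀/P)/ln(1+r) = −ln(0.24213)/ln(1.0245) ≈ 58.595, so the balance reaches zero during payment 59.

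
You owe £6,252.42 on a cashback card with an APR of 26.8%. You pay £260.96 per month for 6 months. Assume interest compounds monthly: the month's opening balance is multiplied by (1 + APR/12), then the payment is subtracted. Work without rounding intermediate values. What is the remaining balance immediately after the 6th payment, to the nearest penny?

£5,482.61

Monthly rate r = 26.8%/12 = 2.23333% = 0.0223333.
Each month: B ← B·(1+r) − £260.96.
Month 1: interest £139.64; balance after payment £6,131.10.
Month 2: interest £136.93; balance after payment £6,007.07.
Month 3: interest £134.16; balance after payment £5,880.26.
Month 4: interest £131.33; balance after payment £5,750.63.
Month 5: interest £128.43; balance after payment £5,618.10.
Month 6: interest £125.47; balance after payment £5,482.61.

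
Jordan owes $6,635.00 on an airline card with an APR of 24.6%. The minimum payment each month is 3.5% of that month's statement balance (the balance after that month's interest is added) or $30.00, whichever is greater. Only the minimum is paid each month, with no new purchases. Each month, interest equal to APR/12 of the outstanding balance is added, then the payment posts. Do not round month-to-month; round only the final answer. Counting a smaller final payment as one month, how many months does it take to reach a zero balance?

177 months

Monthly rate r = 24.6%/12 = 2.05% = 0.0205.
While 3.5% of the post-interest balance exceeds $30.00, each month B ← (B·(1+r))·(1 − 0.035), i.e. B shrinks by the factor (1+r)·0.965 = 0.98478.
This holds for months 1–135. Entering month 136 the balance is $837.11; 3.5% of the post-interest balance is now below $30.00, so the flat $30.00 minimum applies from here.
From month 136 a fixed $30.00 at rate r clears $837.11 in 42 more payments. Total: 135 + 42 = 177 months.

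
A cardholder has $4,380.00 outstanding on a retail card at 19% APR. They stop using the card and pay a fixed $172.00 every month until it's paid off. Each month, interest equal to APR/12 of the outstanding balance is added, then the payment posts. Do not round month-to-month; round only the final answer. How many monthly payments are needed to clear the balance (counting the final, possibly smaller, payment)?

33 payments

Monthly rate r = 19%/12 = 1.58333% = 0.0158333.
Recurrence: B ← B·(1+r) − $172.00.
Month 1: interest $69.35; balance after payment $4,277.35.
Month 2: interest $67.72; balance after payment $4,173.07.
Closed form: n = −ln(1 − rB₀/P)/ln(1+r) = −ln(0.5968)/ln(1.01583) ≈ 32.858, so the balance reaches zero during payment 33.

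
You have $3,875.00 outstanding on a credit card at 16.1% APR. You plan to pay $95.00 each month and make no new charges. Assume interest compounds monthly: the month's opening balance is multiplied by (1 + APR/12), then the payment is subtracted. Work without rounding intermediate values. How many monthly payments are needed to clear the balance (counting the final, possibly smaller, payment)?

Monthly rate r = 16.1%/12 = 1.34167% = 0.0134167.
Recurrence: B ← B·(1+r) − $95.00.
Month 1: interest $51.99; balance after payment $3,831.99.
Month 2: interest $51.41; balance after payment $3,788.40.
Closed form: n = −ln(1 − rB₀/P)/ln(1+r) = −ln(0.45274)/ln(1.01342) ≈ 59.459, so the balance reaches zero during payment 60.

60 months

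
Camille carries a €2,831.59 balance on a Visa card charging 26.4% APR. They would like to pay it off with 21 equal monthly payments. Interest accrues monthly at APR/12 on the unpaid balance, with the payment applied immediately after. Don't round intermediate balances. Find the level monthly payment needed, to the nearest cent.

Monthly rate r = 26.4%/12 = 2.2% = 0.022.
Level-payment amortization: P = B₀·r / (1 − (1+r)^(−n)) = 2831.59·0.022 / (1 − 1.022^(−21)).
Denominator 1 − (1+r)^(−21) = 0.366814169.
P = 62.295 / 0.366814169 ≈ 169.83.

€169.83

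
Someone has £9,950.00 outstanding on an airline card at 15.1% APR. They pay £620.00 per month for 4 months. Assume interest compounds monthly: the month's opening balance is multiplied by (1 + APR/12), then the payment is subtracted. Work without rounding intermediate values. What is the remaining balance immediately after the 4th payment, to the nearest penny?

Monthly rate r = 15.1%/12 = 1.25833% = 0.0125833.
Each month: B ← B·(1+r) − £620.00.
Month 1: interest £125.20; balance after payment £9,455.20.
Month 2: interest £118.98; balance after payment £8,954.18.
Month 3: interest £112.67; balance after payment £8,446.86.
Month 4: interest £106.29; balance after payment £7,933.15.

£7,933.15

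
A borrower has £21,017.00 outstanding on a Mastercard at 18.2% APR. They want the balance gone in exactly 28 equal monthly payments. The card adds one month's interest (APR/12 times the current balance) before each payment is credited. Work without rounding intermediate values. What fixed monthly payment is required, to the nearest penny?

£926.83

Monthly rate r = 18.2%/12 = 1.51667% = 0.0151667.
Level-payment amortization: P = B₀·r / (1 − (1+r)^(−n)) = 21017.00·0.0151667 / (1 − 1.01517^(−28)).
Denominator 1 − (1+r)^(−28) = 0.343923889.
P = 318.758 / 0.343923889 ≈ 926.83.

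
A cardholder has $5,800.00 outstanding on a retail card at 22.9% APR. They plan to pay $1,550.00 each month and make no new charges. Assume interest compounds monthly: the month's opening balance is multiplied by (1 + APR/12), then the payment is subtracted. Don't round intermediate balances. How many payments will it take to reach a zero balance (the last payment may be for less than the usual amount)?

4 payments

Monthly rate r = 22.9%/12 = 1.90833% = 0.0190833.
Recurrence: B ← B·(1+r) − $1,550.00.
Month 1: interest $110.68; balance after payment $4,360.68.
Month 2: interest $83.22; balance after payment $2,893.90.
Month 3: interest $55.23; balance after payment $1,399.12.
Month 4: interest $26.70; balance after payment $0.00.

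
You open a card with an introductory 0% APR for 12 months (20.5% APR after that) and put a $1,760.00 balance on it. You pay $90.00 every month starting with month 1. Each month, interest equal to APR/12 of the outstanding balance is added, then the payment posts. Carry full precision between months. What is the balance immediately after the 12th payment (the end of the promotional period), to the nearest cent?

Promo months 1–12 at r₀ = 0%/12 = 0; months 13+ at r₁ = 20.5%/12 = 0.0170833.
After month 12 (no interest yet): B = $1,760.00 − 12·$90.00 = $680.00.

$680.00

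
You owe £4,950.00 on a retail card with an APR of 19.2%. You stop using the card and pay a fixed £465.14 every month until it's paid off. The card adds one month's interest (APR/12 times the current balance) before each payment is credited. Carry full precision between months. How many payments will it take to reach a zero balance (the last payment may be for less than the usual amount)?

Monthly rate r = 19.2%/12 = 1.6% = 0.016.
Recurrence: B ← B·(1+r) − £465.14.
Month 1: interest £79.20; balance after payment £4,564.06.
Month 2: interest £73.02; balance after payment £4,171.94.
Closed form: n = −ln(1 − rB₀/P)/ln(1+r) = −ln(0.82973)/ln(1.016) ≈ 11.759, so the balance reaches zero during payment 12.

12 months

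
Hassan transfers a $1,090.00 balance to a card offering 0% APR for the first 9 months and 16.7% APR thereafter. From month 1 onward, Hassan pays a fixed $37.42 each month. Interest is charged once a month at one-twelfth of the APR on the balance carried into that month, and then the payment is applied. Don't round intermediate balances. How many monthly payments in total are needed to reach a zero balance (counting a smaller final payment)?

33 payments

Promo months 1–9 at r₀ = 0%/12 = 0; months 10+ at r₁ = 16.7%/12 = 0.0139167.
After month 9 (no interest yet): B = $1,090.00 − 9·$37.42 = $753.22.
Then at r₁ with $37.42/mo: n₂ = −ln(1 − r₁·B/P)/ln(1+r₁) ≈ 23.78 → 24 more payments.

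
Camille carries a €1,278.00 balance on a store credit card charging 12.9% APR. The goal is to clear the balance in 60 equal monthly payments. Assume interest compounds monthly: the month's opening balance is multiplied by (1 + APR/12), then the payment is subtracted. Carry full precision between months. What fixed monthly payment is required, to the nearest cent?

Monthly rate r = 12.9%/12 = 1.075% = 0.01075.
Level-payment amortization: P = B₀·r / (1 − (1+r)^(−n)) = 1278.00·0.01075 / (1 − 1.01075^(−60)).
Denominator 1 − (1+r)^(−60) = 0.473528338.
P = 13.7385 / 0.473528338 ≈ 29.01.

€29.01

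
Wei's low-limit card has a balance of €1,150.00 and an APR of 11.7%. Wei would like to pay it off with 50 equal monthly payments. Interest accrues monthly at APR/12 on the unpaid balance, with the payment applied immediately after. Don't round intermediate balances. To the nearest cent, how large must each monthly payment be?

€29.17

Monthly rate r = 11.7%/12 = 0.975% = 0.00975.
Level-payment amortization: P = B₀·r / (1 − (1+r)^(−n)) = 1150.00·0.00975 / (1 − 1.00975^(−50)).
Denominator 1 − (1+r)^(−50) = 0.384388239.
P = 11.2125 / 0.384388239 ≈ 29.17.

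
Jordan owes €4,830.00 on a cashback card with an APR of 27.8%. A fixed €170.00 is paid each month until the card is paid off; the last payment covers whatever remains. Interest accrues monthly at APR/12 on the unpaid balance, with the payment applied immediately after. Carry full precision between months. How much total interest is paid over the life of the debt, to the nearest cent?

Monthly rate r = 27.8%/12 = 2.31667% = 0.0231667.
Payoff takes n = ⌈−ln(1 − rB₀/P)/ln(1+r)⌉ = ⌈46.875⌉ = 47 payments; the last is €148.94.
Total paid = 46·€170.00 + €148.94 = €7,968.94.
Total interest = total paid − principal = €7,968.94 − €4,830.00 = €3,138.94.

€3,138.94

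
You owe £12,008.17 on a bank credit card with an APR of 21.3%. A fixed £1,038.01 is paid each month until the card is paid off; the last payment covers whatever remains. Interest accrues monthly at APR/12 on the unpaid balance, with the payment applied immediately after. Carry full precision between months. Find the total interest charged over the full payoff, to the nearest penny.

£1,552.28

Monthly rate r = 21.3%/12 = 1.775% = 0.01775.
Payoff takes n = ⌈−ln(1 − rB₀/P)/ln(1+r)⌉ = ⌈13.063⌉ = 14 payments; the last is £66.32.
Total paid = 13·£1,038.01 + £66.32 = £13,560.45.
Total interest = total paid − principal = £13,560.45 − £12,008.17 = £1,552.28.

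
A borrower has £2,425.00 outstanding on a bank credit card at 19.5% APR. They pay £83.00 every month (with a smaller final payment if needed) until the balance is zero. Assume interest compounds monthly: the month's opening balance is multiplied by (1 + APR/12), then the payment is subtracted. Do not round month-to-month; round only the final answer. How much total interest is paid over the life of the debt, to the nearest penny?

£890.66

Monthly rate r = 19.5%/12 = 1.625% = 0.01625.
Payoff takes n = ⌈−ln(1 − rB₀/P)/ln(1+r)⌉ = ⌈39.947⌉ = 40 payments; the last is £78.66.
Total paid = 39·£83.00 + £78.66 = £3,315.66.
Total interest = total paid − principal = £3,315.66 − £2,425.00 = £890.66.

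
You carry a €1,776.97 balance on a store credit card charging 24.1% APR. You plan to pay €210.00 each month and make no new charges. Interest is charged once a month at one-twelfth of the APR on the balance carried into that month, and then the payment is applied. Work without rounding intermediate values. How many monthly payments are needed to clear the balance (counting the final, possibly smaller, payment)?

Monthly rate r = 24.1%/12 = 2.00833% = 0.0200833.
Recurrence: B ← B·(1+r) − €210.00.
Month 1: interest €35.69; balance after payment €1,602.66.
Month 2: interest €32.19; balance after payment €1,424.84.
Closed form: n = −ln(1 − rB₀/P)/ln(1+r) = −ln(0.83006)/ln(1.02008) ≈ 9.367, so the balance reaches zero during payment 10.

10 payments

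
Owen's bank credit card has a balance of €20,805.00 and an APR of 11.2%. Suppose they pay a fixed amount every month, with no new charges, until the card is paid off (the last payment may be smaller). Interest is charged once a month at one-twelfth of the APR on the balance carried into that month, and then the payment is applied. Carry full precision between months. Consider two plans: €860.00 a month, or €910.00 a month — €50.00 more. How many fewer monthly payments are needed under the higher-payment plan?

Monthly rate r = 11.2%/12 = 0.933333% = 0.00933333.
At €860.00/mo: n = ⌈−ln(1 − rB₀/P)/ln(1+r)⌉ = 28 payments (last €471.42); total interest = total paid − €20,805.00 = €2,886.42.
At €910.00/mo: 26 payments (last €761.16); total interest €2,706.16.
Payments saved = 28 − 26 = 2.

2 fewer payments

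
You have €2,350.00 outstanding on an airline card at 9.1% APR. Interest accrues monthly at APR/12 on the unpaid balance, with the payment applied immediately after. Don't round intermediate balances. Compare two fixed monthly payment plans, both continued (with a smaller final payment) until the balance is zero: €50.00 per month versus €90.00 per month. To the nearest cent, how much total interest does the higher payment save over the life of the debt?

€288.01

Monthly rate r = 9.1%/12 = 0.758333% = 0.00758333.
At €50.00/mo: n = ⌈−ln(1 − rB₀/P)/ln(1+r)⌉ = 59 payments (last €16.78); total interest = total paid − €2,350.00 = €566.78.
At €90.00/mo: 30 payments (last €18.77); total interest €278.77.
Interest saved = €566.78 − €278.77 = €288.01.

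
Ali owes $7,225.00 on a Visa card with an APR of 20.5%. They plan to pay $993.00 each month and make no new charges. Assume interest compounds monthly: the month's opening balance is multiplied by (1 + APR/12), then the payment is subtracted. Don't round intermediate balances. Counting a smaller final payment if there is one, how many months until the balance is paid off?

Monthly rate r = 20.5%/12 = 1.70833% = 0.0170833.
Recurrence: B ← B·(1+r) − $993.00.
Month 1: interest $123.43; balance after payment $6,355.43.
Month 2: interest $108.57; balance after payment $5,471.00.
Closed form: n = −ln(1 − rB₀/P)/ln(1+r) = −ln(0.8757)/ln(1.01708) ≈ 7.836, so the balance reaches zero during payment 8.

8 months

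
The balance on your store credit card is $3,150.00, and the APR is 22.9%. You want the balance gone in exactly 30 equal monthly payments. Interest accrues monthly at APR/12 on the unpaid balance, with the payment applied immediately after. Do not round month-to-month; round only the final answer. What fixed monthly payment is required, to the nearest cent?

Monthly rate r = 22.9%/12 = 1.90833% = 0.0190833.
Level-payment amortization: P = B₀·r / (1 − (1+r)^(−n)) = 3150.00·0.0190833 / (1 − 1.01908^(−30)).
Denominator 1 − (1+r)^(−30) = 0.432835511.
P = 60.1125 / 0.432835511 ≈ 138.88.

$138.88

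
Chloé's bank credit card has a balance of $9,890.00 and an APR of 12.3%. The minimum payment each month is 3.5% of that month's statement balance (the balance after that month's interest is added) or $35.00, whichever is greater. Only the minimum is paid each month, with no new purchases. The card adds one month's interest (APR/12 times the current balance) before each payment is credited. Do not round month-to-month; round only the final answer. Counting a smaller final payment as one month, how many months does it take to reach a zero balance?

Monthly rate r = 12.3%/12 = 1.025% = 0.01025.
While 3.5% of the post-interest balance exceeds $35.00, each month B ← (B·(1+r))·(1 − 0.035), i.e. B shrinks by the factor (1+r)·0.965 = 0.97489.
This holds for months 1–91. Entering month 92 the balance is $977.71; 3.5% of the post-interest balance is now below $35.00, so the flat $35.00 minimum applies from here.
From month 92 a fixed $35.00 at rate r clears $977.71 in 34 more payments. Total: 91 + 34 = 125 months.

125 months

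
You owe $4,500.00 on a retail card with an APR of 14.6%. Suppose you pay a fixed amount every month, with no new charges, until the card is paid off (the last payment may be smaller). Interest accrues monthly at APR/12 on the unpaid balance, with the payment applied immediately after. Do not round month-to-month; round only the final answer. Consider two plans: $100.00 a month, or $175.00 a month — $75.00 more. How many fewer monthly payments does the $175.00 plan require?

34 fewer payments

Monthly rate r = 14.6%/12 = 1.21667% = 0.0121667.
At $100.00/mo: n = ⌈−ln(1 − rB₀/P)/ln(1+r)⌉ = 66 payments (last $57.26); total interest = total paid − $4,500.00 = $2,057.26.
At $175.00/mo: 32 payments (last $4.69); total interest $929.69.
Payments saved = 66 − 32 = 34.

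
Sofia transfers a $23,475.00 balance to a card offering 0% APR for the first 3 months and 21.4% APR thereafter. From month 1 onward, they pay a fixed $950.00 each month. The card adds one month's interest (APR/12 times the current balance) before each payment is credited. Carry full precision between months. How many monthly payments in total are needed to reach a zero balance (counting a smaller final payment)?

Promo months 1–3 at r₀ = 0%/12 = 0; months 4+ at r₁ = 21.4%/12 = 0.0178333.
After month 3 (no interest yet): B = $23,475.00 − 3·$950.00 = $20,625.00.
Then at r₁ with $950.00/mo: n₂ = −ln(1 − r₁·B/P)/ln(1+r₁) ≈ 27.70 → 28 more payments.

31 payments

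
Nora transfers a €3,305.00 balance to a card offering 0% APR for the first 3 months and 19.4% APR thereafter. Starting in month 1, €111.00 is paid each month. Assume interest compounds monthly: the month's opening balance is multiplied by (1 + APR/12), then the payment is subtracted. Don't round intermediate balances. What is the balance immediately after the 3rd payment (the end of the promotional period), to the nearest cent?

Promo months 1–3 at r₀ = 0%/12 = 0; months 4+ at r₁ = 19.4%/12 = 0.0161667.
After month 3 (no interest yet): B = €3,305.00 − 3·€111.00 = €2,972.00.

€2,972.00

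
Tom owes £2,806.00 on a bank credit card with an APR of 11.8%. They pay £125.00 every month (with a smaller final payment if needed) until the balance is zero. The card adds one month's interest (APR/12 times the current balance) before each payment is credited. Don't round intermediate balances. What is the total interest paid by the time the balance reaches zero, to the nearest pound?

Monthly rate r = 11.8%/12 = 0.983333% = 0.00983333.
Payoff takes n = ⌈−ln(1 − rB₀/P)/ln(1+r)⌉ = ⌈25.488⌉ = 26 payments; the last is £61.17.
Total paid = 25·£125.00 + £61.17 = £3,186.17.
Total interest = total paid − principal = £3,186.17 − £2,806.00 = £380.17.

£380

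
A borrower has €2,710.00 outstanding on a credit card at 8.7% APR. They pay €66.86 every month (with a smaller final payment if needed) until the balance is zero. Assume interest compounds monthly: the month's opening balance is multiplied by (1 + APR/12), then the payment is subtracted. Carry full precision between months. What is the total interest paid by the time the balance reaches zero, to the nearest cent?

€510.40

Monthly rate r = 8.7%/12 = 0.725% = 0.00725.
Payoff takes n = ⌈−ln(1 − rB₀/P)/ln(1+r)⌉ = ⌈48.166⌉ = 49 payments; the last is €11.12.
Total paid = 48·€66.86 + €11.12 = €3,220.40.
Total interest = total paid − principal = €3,220.40 − €2,710.00 = €510.40.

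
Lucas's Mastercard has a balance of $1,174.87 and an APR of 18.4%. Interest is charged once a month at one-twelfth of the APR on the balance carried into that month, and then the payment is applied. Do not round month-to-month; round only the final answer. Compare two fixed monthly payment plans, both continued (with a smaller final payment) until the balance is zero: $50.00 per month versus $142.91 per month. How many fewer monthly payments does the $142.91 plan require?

21 fewer payments

Monthly rate r = 18.4%/12 = 1.53333% = 0.0153333.
At $50.00/mo: n = ⌈−ln(1 − rB₀/P)/ln(1+r)⌉ = 30 payments (last $18.01); total interest = total paid − $1,174.87 = $293.14.
At $142.91/mo: 9 payments (last $122.26); total interest $90.67.
Payments saved = 30 − 9 = 21.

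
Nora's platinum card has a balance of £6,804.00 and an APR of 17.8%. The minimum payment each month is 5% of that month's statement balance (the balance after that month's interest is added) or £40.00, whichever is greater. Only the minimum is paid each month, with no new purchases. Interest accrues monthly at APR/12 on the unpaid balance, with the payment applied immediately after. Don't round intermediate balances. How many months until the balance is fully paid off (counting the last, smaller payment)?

83 months

Monthly rate r = 17.8%/12 = 1.48333% = 0.0148333.
While 5% of the post-interest balance exceeds £40.00, each month B ← (B·(1+r))·(1 − 0.05), i.e. B shrinks by the factor (1+r)·0.95 = 0.96409.
This holds for months 1–59. Entering month 60 the balance is £786.59; 5% of the post-interest balance is now below £40.00, so the flat £40.00 minimum applies from here.
From month 60 a fixed £40.00 at rate r clears £786.59 in 24 more payments. Total: 59 + 24 = 83 months.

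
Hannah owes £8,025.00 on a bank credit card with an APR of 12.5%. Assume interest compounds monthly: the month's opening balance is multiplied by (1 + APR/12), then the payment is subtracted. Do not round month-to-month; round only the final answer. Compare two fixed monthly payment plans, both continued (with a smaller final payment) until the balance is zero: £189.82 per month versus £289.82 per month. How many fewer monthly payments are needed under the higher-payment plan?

Monthly rate r = 12.5%/12 = 1.04167% = 0.0104167.
At £189.82/mo: n = ⌈−ln(1 − rB₀/P)/ln(1+r)⌉ = 57 payments (last £3.48); total interest = total paid − £8,025.00 = £2,608.40.
At £289.82/mo: 33 payments (last £242.88); total interest £1,492.12.
Payments saved = 57 − 33 = 24.

24 fewer payments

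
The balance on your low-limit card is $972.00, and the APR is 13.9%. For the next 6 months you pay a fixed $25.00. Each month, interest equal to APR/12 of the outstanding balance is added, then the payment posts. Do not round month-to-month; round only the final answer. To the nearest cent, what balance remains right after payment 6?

Monthly rate r = 13.9%/12 = 1.15833% = 0.0115833.
Each month: B ← B·(1+r) − $25.00.
Month 1: interest $11.26; balance after payment $958.26.
Month 2: interest $11.10; balance after payment $944.36.
Month 3: interest $10.94; balance after payment $930.30.
Month 4: interest $10.78; balance after payment $916.07.
Month 5: interest $10.61; balance after payment $901.68.
Month 6: interest $10.44; balance after payment $887.13.

$887.13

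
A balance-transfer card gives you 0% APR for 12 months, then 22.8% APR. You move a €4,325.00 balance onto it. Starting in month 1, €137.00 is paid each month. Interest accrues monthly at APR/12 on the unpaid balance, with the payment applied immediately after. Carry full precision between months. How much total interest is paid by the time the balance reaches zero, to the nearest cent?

€703.37

Promo months 1–12 at r₀ = 0%/12 = 0; months 13+ at r₁ = 22.8%/12 = 0.019.
After month 12 (no interest yet): B = €4,325.00 − 12·€137.00 = €2,681.00.
Then at r₁ with €137.00/mo: n₂ = −ln(1 − r₁·B/P)/ln(1+r₁) ≈ 24.70 → 25 more payments.
Total paid = 36·€137.00 + €96.37 = €5,028.37; interest = €5,028.37 − €4,325.00 = €703.37.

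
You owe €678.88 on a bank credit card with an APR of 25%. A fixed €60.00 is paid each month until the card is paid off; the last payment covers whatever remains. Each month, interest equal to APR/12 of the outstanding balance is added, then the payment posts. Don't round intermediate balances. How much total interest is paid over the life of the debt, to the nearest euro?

€103

Monthly rate r = 25%/12 = 2.08333% = 0.0208333.
Payoff takes n = ⌈−ln(1 − rB₀/P)/ln(1+r)⌉ = ⌈13.038⌉ = 14 payments; the last is €2.27.
Total paid = 13·€60.00 + €2.27 = €782.27.
Total interest = total paid − principal = €782.27 − €678.88 = €103.39.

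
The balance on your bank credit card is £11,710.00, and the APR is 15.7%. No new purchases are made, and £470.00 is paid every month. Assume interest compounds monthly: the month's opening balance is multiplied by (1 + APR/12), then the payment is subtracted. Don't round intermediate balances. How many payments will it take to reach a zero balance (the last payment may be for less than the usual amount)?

Monthly rate r = 15.7%/12 = 1.30833% = 0.0130833.
Recurrence: B ← B·(1+r) − £470.00.
Month 1: interest £153.21; balance after payment £11,393.21.
Month 2: interest £149.06; balance after payment £11,072.27.
Closed form: n = −ln(1 − rB₀/P)/ln(1+r) = −ln(0.67403)/ln(1.01308) ≈ 30.348, so the balance reaches zero during payment 31.

31 payments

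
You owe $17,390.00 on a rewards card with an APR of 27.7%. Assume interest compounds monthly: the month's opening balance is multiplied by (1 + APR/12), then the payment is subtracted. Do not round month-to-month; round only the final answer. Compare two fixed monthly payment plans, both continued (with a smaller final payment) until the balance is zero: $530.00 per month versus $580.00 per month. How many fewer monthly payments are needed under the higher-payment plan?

11 fewer payments

Monthly rate r = 27.7%/12 = 2.30833% = 0.0230833.
At $530.00/mo: n = ⌈−ln(1 − rB₀/P)/ln(1+r)⌉ = 63 payments (last $33.35); total interest = total paid − $17,390.00 = $15,503.35.
At $580.00/mo: 52 payments (last $360.39); total interest $12,550.39.
Payments saved = 63 − 52 = 11.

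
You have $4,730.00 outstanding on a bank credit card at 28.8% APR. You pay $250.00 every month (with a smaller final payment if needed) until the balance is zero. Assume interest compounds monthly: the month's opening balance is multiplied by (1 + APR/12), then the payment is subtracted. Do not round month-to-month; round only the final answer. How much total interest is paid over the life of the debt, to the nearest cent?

Monthly rate r = 28.8%/12 = 2.4% = 0.024.
Payoff takes n = ⌈−ln(1 − rB₀/P)/ln(1+r)⌉ = ⌈25.522⌉ = 26 payments; the last is $131.13.
Total paid = 25·$250.00 + $131.13 = $6,381.13.
Total interest = total paid − principal = $6,381.13 − $4,730.00 = $1,651.13.

$1,651.13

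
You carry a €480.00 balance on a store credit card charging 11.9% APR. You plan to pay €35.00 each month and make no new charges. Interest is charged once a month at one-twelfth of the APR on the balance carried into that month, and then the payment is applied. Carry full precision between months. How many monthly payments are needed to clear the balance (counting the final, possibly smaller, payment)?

Monthly rate r = 11.9%/12 = 0.991667% = 0.00991667.
Recurrence: B ← B·(1+r) − €35.00.
Month 1: interest €4.76; balance after payment €449.76.
Month 2: interest €4.46; balance after payment €419.22.
Closed form: n = −ln(1 − rB₀/P)/ln(1+r) = −ln(0.864)/ln(1.00992) ≈ 14.814, so the balance reaches zero during payment 15.

15 months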